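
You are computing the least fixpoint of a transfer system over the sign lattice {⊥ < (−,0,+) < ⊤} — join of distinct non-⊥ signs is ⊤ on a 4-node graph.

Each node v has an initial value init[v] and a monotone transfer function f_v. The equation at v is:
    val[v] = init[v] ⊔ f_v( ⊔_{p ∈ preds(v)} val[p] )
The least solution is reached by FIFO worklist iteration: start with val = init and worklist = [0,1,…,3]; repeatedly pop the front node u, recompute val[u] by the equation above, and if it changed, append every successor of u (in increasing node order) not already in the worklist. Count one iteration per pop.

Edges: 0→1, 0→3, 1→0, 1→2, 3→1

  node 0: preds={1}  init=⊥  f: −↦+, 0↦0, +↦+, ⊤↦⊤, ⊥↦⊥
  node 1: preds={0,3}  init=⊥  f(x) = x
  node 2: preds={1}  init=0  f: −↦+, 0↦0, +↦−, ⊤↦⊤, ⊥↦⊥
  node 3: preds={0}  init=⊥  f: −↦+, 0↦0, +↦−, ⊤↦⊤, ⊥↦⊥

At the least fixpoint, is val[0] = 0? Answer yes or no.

Worklist (4 pops):
  #1 pop 0: in=⊥ → ⊥ (no change)
  #2 pop 1: in=⊥ → ⊥ (no change)
  #3 pop 2: in=⊥ → 0 (no change)
  #4 pop 3: in=⊥ → ⊥ (no change)

Fixpoint:
  val[0] = ⊥
  val[1] = ⊥
  val[2] = 0
  val[3] = ⊥

no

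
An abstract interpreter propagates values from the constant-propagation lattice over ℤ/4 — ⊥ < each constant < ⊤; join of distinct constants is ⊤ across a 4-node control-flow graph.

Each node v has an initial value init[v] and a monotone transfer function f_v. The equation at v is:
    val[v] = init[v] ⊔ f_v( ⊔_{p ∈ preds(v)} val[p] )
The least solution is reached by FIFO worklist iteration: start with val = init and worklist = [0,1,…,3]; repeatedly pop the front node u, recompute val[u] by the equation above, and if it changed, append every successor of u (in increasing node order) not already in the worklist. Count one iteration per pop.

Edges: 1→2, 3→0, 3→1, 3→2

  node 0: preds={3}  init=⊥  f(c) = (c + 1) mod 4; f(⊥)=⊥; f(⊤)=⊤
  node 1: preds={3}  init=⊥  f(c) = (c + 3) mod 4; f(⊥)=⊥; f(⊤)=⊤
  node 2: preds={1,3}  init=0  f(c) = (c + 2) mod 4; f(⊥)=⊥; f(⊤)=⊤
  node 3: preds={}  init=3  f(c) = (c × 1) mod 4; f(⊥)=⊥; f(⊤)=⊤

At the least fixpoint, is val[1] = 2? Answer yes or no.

yes

Trace (4 dequeues):
  [1] u=0 | in 3 | out 0 | prev ⊥ | push {}
  [2] u=1 | in 3 | out 2 | prev ⊥ | push {}
  [3] u=2 | in ⊤ | out ⊤ | prev 0 | push {}
  [4] u=3 | in ⊥ | out 3 | ==

Converged values:
  [0] 0
  [1] 2
  [2] ⊤
  [3] 3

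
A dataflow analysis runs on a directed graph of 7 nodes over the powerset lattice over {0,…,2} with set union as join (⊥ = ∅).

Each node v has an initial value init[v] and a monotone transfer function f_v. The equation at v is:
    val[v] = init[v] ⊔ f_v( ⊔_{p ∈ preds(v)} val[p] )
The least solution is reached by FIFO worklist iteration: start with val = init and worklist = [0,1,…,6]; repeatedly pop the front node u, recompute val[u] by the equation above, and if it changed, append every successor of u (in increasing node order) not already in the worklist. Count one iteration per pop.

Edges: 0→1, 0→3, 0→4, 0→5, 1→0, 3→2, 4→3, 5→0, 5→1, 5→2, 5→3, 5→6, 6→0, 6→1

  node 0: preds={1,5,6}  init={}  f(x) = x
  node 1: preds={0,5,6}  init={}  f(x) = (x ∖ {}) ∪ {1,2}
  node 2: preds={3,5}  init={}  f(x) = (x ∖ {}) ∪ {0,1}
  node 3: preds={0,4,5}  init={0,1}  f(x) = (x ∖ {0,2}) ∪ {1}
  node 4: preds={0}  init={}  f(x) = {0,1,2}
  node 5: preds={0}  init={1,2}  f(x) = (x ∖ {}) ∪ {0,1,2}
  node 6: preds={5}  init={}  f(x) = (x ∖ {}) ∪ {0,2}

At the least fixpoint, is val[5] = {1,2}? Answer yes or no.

no

Iteration log — 14 steps:
  step 1. node 0  ⊔preds={1,2}  new={1,2}  old={}  +wl: 
  step 2. node 1  ⊔preds={1,2}  new={1,2}  old={}  +wl: 0
  step 3. node 2  ⊔preds={0,1,2}  new={0,1,2}  old={}  +wl: 
  step 4. node 3  ⊔preds={1,2}  new={0,1}  stable
  step 5. node 4  ⊔preds={1,2}  new={0,1,2}  old={}  +wl: 3
  step 6. node 5  ⊔preds={1,2}  new={0,1,2}  old={1,2}  +wl: 1,2
  step 7. node 6  ⊔preds={0,1,2}  new={0,1,2}  old={}  +wl: 
  step 8. node 0  ⊔preds={0,1,2}  new={0,1,2}  old={1,2}  +wl: 4,5
  step 9. node 3  ⊔preds={0,1,2}  new={0,1}  stable
  step 10. node 1  ⊔preds={0,1,2}  new={0,1,2}  old={1,2}  +wl: 0
  step 11. node 2  ⊔preds={0,1,2}  new={0,1,2}  stable
  step 12. node 4  ⊔preds={0,1,2}  new={0,1,2}  stable
  step 13. node 5  ⊔preds={0,1,2}  new={0,1,2}  stable
  step 14. node 0  ⊔preds={0,1,2}  new={0,1,2}  stable

Least fixpoint reached:
  node 0: {0,1,2}
  node 1: {0,1,2}
  node 2: {0,1,2}
  node 3: {0,1}
  node 4: {0,1,2}
  node 5: {0,1,2}
  node 6: {0,1,2}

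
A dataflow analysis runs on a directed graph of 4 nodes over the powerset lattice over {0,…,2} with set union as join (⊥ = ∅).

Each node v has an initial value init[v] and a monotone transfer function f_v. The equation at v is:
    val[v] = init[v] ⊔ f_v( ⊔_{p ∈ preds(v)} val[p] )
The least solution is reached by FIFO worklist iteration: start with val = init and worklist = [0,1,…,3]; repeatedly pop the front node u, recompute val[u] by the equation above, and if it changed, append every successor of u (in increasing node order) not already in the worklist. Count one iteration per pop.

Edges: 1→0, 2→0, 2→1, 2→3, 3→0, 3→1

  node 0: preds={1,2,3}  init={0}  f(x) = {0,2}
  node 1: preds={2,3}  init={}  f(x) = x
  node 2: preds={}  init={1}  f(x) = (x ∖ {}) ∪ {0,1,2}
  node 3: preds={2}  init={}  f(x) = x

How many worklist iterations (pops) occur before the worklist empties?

7

Worklist (7 pops):
  #1 pop 0: in={1} → {0,2} (was {0}); enqueue []
  #2 pop 1: in={1} → {1} (was {}); enqueue [0]
  #3 pop 2: in={} → {0,1,2} (was {1}); enqueue [1]
  #4 pop 3: in={0,1,2} → {0,1,2} (was {}); enqueue []
  #5 pop 0: in={0,1,2} → {0,2} (no change)
  #6 pop 1: in={0,1,2} → {0,1,2} (was {1}); enqueue [0]
  #7 pop 0: in={0,1,2} → {0,2} (no change)

Fixpoint:
  val[0] = {0,2}
  val[1] = {0,1,2}
  val[2] = {0,1,2}
  val[3] = {0,1,2}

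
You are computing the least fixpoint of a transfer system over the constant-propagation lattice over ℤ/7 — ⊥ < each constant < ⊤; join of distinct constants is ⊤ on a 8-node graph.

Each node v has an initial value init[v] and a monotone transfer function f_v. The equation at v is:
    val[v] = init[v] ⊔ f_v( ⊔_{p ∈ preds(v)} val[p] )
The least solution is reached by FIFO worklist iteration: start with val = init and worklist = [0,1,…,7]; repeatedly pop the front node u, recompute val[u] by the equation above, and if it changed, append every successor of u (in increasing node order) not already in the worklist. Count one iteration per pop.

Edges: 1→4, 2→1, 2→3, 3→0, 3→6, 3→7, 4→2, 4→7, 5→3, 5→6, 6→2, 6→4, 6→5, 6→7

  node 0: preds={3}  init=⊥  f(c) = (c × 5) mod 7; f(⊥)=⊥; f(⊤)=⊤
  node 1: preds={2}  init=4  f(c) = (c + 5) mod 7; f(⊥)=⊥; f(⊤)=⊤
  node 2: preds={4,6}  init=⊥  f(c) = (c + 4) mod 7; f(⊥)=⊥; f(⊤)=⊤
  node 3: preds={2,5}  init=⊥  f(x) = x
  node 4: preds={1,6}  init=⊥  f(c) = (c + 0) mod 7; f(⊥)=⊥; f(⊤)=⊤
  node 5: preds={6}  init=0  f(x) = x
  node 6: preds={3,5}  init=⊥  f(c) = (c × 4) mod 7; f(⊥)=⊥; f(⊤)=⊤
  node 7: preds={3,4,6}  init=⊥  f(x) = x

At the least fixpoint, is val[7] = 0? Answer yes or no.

Iteration log — 25 steps:
  step 1. node 0  ⊔preds=⊥  new=⊥  stable
  step 2. node 1  ⊔preds=⊥  new=4  stable
  step 3. node 2  ⊔preds=⊥  new=⊥  stable
  step 4. node 3  ⊔preds=0  new=0  old=⊥  +wl: 0
  step 5. node 4  ⊔preds=4  new=4  old=⊥  +wl: 2
  step 6. node 5  ⊔preds=⊥  new=0  stable
  step 7. node 6  ⊔preds=0  new=0  old=⊥  +wl: 4,5
  step 8. node 7  ⊔preds=⊤  new=⊤  old=⊥  +wl: 
  step 9. node 0  ⊔preds=0  new=0  old=⊥  +wl: 
  step 10. node 2  ⊔preds=⊤  new=⊤  old=⊥  +wl: 1,3
  step 11. node 4  ⊔preds=⊤  new=⊤  old=4  +wl: 2,7
  step 12. node 5  ⊔preds=0  new=0  stable
  step 13. node 1  ⊔preds=⊤  new=⊤  old=4  +wl: 4
  step 14. node 3  ⊔preds=⊤  new=⊤  old=0  +wl: 0,6
  step 15. node 2  ⊔preds=⊤  new=⊤  stable
  step 16. node 7  ⊔preds=⊤  new=⊤  stable
  step 17. node 4  ⊔preds=⊤  new=⊤  stable
  step 18. node 0  ⊔preds=⊤  new=⊤  old=0  +wl: 
  step 19. node 6  ⊔preds=⊤  new=⊤  old=0  +wl: 2,4,5,7
  step 20. node 2  ⊔preds=⊤  new=⊤  stable
  step 21. node 4  ⊔preds=⊤  new=⊤  stable
  step 22. node 5  ⊔preds=⊤  new=⊤  old=0  +wl: 3,6
  step 23. node 7  ⊔preds=⊤  new=⊤  stable
  step 24. node 3  ⊔preds=⊤  new=⊤  stable
  step 25. node 6  ⊔preds=⊤  new=⊤  stable

Least fixpoint reached:
  node 0: ⊤
  node 1: ⊤
  node 2: ⊤
  node 3: ⊤
  node 4: ⊤
  node 5: ⊤
  node 6: ⊤
  node 7: ⊤

no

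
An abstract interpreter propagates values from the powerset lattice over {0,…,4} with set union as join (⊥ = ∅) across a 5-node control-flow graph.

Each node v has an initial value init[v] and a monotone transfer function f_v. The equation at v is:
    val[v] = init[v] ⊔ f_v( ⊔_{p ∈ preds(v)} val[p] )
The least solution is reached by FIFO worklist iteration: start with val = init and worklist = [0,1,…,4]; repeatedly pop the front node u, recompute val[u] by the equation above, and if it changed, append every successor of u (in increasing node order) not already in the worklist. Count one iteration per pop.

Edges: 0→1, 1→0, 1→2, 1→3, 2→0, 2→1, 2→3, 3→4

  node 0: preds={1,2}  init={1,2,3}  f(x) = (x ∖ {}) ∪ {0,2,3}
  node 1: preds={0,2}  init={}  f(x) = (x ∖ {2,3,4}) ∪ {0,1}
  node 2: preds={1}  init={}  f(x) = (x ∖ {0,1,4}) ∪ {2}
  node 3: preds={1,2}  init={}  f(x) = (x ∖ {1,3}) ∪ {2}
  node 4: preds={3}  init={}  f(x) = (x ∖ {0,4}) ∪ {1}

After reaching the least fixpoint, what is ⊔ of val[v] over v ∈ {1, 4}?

Iteration log — 7 steps:
  step 1. node 0  ⊔preds={}  new={0,1,2,3}  old={1,2,3}  +wl: 
  step 2. node 1  ⊔preds={0,1,2,3}  new={0,1}  old={}  +wl: 0
  step 3. node 2  ⊔preds={0,1}  new={2}  old={}  +wl: 1
  step 4. node 3  ⊔preds={0,1,2}  new={0,2}  old={}  +wl: 
  step 5. node 4  ⊔preds={0,2}  new={1,2}  old={}  +wl: 
  step 6. node 0  ⊔preds={0,1,2}  new={0,1,2,3}  stable
  step 7. node 1  ⊔preds={0,1,2,3}  new={0,1}  stable

Least fixpoint reached:
  node 0: {0,1,2,3}
  node 1: {0,1}
  node 2: {2}
  node 3: {0,2}
  node 4: {1,2}

{0,1,2}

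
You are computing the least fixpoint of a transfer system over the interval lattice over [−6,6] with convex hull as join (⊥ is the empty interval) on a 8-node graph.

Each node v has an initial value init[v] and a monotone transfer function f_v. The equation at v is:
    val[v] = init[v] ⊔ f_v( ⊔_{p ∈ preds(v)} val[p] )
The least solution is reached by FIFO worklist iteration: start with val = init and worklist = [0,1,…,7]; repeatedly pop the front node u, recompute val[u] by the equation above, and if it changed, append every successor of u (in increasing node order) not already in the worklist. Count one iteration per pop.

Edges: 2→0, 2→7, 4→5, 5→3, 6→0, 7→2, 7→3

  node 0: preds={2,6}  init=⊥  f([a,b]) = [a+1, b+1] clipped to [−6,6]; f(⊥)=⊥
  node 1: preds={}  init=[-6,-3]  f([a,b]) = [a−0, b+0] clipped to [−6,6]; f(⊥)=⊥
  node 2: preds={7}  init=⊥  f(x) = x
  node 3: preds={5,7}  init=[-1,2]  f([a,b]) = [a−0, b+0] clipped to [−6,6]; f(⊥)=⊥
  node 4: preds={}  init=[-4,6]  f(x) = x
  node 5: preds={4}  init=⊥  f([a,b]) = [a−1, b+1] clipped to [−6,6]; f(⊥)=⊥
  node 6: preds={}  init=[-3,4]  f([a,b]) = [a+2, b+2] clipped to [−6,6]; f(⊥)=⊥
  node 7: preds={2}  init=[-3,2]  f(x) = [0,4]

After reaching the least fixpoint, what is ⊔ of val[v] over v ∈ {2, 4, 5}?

Trace (13 dequeues):
  [1] u=0 | in [-3,4] | out [-2,5] | prev ⊥ | push {}
  [2] u=1 | in ⊥ | out [-6,-3] | ==
  [3] u=2 | in [-3,2] | out [-3,2] | prev ⊥ | push {0}
  [4] u=3 | in [-3,2] | out [-3,2] | prev [-1,2] | push {}
  [5] u=4 | in ⊥ | out [-4,6] | ==
  [6] u=5 | in [-4,6] | out [-5,6] | prev ⊥ | push {3}
  [7] u=6 | in ⊥ | out [-3,4] | ==
  [8] u=7 | in [-3,2] | out [-3,4] | prev [-3,2] | push {2}
  [9] u=0 | in [-3,4] | out [-2,5] | ==
  [10] u=3 | in [-5,6] | out [-5,6] | prev [-3,2] | push {}
  [11] u=2 | in [-3,4] | out [-3,4] | prev [-3,2] | push {0,7}
  [12] u=0 | in [-3,4] | out [-2,5] | ==
  [13] u=7 | in [-3,4] | out [-3,4] | ==

Converged values:
  [0] [-2,5]
  [1] [-6,-3]
  [2] [-3,4]
  [3] [-5,6]
  [4] [-4,6]
  [5] [-5,6]
  [6] [-3,4]
  [7] [-3,4]

[-5,6]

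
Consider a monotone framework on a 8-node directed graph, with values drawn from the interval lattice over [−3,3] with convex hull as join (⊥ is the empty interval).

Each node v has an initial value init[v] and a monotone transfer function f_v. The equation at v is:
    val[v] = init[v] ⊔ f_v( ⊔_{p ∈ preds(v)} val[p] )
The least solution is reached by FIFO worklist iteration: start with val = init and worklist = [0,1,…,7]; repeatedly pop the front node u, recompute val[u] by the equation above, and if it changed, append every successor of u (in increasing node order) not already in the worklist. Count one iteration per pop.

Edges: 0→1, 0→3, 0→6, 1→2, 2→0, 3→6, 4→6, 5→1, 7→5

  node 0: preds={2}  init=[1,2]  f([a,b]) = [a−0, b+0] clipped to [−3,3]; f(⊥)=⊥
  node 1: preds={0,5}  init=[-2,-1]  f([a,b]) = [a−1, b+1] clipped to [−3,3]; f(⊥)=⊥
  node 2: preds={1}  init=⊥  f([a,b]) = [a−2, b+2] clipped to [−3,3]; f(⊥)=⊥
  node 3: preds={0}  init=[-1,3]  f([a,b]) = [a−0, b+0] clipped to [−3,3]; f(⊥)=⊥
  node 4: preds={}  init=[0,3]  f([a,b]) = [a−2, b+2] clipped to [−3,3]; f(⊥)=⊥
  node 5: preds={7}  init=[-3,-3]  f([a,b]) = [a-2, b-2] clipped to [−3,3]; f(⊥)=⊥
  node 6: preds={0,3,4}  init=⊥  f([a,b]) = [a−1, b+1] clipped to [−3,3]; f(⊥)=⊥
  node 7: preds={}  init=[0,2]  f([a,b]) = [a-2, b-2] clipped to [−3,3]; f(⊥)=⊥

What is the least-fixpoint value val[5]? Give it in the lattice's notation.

[-3,0]

Iteration log — 12 steps:
  step 1. node 0  ⊔preds=⊥  new=[1,2]  stable
  step 2. node 1  ⊔preds=[-3,2]  new=[-3,3]  old=[-2,-1]  +wl: 
  step 3. node 2  ⊔preds=[-3,3]  new=[-3,3]  old=⊥  +wl: 0
  step 4. node 3  ⊔preds=[1,2]  new=[-1,3]  stable
  step 5. node 4  ⊔preds=⊥  new=[0,3]  stable
  step 6. node 5  ⊔preds=[0,2]  new=[-3,0]  old=[-3,-3]  +wl: 1
  step 7. node 6  ⊔preds=[-1,3]  new=[-2,3]  old=⊥  +wl: 
  step 8. node 7  ⊔preds=⊥  new=[0,2]  stable
  step 9. node 0  ⊔preds=[-3,3]  new=[-3,3]  old=[1,2]  +wl: 3,6
  step 10. node 1  ⊔preds=[-3,3]  new=[-3,3]  stable
  step 11. node 3  ⊔preds=[-3,3]  new=[-3,3]  old=[-1,3]  +wl: 
  step 12. node 6  ⊔preds=[-3,3]  new=[-3,3]  old=[-2,3]  +wl: 

Least fixpoint reached:
  node 0: [-3,3]
  node 1: [-3,3]
  node 2: [-3,3]
  node 3: [-3,3]
  node 4: [0,3]
  node 5: [-3,0]
  node 6: [-3,3]
  node 7: [0,2]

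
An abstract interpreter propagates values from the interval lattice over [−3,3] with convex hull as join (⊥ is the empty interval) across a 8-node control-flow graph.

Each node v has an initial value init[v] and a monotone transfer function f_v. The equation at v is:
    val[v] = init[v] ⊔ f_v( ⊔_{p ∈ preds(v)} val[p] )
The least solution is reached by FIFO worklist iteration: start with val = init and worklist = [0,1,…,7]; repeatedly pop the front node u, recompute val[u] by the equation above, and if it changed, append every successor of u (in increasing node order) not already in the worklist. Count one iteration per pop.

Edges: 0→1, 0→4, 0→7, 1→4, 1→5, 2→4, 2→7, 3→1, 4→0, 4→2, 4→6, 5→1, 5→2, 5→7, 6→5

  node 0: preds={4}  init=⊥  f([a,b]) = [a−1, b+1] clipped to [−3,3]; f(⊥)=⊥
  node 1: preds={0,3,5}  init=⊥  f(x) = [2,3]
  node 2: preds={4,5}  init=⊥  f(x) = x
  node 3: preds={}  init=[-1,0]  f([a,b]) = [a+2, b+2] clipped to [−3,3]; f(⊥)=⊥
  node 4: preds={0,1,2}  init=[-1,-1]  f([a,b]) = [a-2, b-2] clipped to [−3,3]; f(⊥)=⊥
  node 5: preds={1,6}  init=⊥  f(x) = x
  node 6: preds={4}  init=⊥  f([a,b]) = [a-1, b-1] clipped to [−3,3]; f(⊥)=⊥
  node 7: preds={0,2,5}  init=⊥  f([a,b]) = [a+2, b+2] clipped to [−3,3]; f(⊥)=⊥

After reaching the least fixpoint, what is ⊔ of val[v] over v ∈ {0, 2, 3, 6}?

Iteration log — 16 steps:
  step 1. node 0  ⊔preds=[-1,-1]  new=[-2,0]  old=⊥  +wl: 
  step 2. node 1  ⊔preds=[-2,0]  new=[2,3]  old=⊥  +wl: 
  step 3. node 2  ⊔preds=[-1,-1]  new=[-1,-1]  old=⊥  +wl: 
  step 4. node 3  ⊔preds=⊥  new=[-1,0]  stable
  step 5. node 4  ⊔preds=[-2,3]  new=[-3,1]  old=[-1,-1]  +wl: 0,2
  step 6. node 5  ⊔preds=[2,3]  new=[2,3]  old=⊥  +wl: 1
  step 7. node 6  ⊔preds=[-3,1]  new=[-3,0]  old=⊥  +wl: 5
  step 8. node 7  ⊔preds=[-2,3]  new=[0,3]  old=⊥  +wl: 
  step 9. node 0  ⊔preds=[-3,1]  new=[-3,2]  old=[-2,0]  +wl: 4,7
  step 10. node 2  ⊔preds=[-3,3]  new=[-3,3]  old=[-1,-1]  +wl: 
  step 11. node 1  ⊔preds=[-3,3]  new=[2,3]  stable
  step 12. node 5  ⊔preds=[-3,3]  new=[-3,3]  old=[2,3]  +wl: 1,2
  step 13. node 4  ⊔preds=[-3,3]  new=[-3,1]  stable
  step 14. node 7  ⊔preds=[-3,3]  new=[-1,3]  old=[0,3]  +wl: 
  step 15. node 1  ⊔preds=[-3,3]  new=[2,3]  stable
  step 16. node 2  ⊔preds=[-3,3]  new=[-3,3]  stable

Least fixpoint reached:
  node 0: [-3,2]
  node 1: [2,3]
  node 2: [-3,3]
  node 3: [-1,0]
  node 4: [-3,1]
  node 5: [-3,3]
  node 6: [-3,0]
  node 7: [-1,3]

[-3,3]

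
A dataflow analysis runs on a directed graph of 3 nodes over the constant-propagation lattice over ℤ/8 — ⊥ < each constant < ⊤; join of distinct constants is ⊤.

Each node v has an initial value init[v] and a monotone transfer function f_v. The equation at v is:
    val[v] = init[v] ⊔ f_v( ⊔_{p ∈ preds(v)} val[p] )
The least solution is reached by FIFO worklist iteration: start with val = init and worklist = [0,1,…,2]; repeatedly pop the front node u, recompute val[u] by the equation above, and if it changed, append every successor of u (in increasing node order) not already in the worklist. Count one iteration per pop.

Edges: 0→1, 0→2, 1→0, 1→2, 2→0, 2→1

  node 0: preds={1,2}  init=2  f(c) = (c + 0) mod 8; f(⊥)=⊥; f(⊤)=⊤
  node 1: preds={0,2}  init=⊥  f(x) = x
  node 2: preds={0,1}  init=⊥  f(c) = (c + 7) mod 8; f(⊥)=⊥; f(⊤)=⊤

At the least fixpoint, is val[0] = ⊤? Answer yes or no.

yes

Trace (8 dequeues):
  [1] u=0 | in ⊥ | out 2 | ==
  [2] u=1 | in 2 | out 2 | prev ⊥ | push {0}
  [3] u=2 | in 2 | out 1 | prev ⊥ | push {1}
  [4] u=0 | in ⊤ | out ⊤ | prev 2 | push {2}
  [5] u=1 | in ⊤ | out ⊤ | prev 2 | push {0}
  [6] u=2 | in ⊤ | out ⊤ | prev 1 | push {1}
  [7] u=0 | in ⊤ | out ⊤ | ==
  [8] u=1 | in ⊤ | out ⊤ | ==

Converged values:
  [0] ⊤
  [1] ⊤
  [2] ⊤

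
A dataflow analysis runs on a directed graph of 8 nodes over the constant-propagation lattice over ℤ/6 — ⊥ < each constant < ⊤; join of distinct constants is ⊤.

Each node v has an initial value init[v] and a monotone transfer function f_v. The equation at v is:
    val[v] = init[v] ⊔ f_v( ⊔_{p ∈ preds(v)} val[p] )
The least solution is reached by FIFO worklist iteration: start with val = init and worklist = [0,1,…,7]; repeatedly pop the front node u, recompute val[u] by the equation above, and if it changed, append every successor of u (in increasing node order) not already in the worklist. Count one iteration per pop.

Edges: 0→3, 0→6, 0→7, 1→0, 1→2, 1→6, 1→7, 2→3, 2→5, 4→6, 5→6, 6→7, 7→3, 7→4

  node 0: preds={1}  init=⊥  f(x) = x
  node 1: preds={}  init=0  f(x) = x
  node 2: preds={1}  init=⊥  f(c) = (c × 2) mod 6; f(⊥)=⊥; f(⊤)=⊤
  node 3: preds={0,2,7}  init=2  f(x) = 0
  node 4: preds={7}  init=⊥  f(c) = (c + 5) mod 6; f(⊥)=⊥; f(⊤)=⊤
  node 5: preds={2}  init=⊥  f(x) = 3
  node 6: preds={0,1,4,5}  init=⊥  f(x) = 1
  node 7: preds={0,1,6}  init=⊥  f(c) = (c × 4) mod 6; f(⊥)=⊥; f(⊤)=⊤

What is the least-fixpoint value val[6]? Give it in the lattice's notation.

Worklist (11 pops):
  #1 pop 0: in=0 → 0 (was ⊥); enqueue []
  #2 pop 1: in=⊥ → 0 (no change)
  #3 pop 2: in=0 → 0 (was ⊥); enqueue []
  #4 pop 3: in=0 → ⊤ (was 2); enqueue []
  #5 pop 4: in=⊥ → ⊥ (no change)
  #6 pop 5: in=0 → 3 (was ⊥); enqueue []
  #7 pop 6: in=⊤ → 1 (was ⊥); enqueue []
  #8 pop 7: in=⊤ → ⊤ (was ⊥); enqueue [3,4]
  #9 pop 3: in=⊤ → ⊤ (no change)
  #10 pop 4: in=⊤ → ⊤ (was ⊥); enqueue [6]
  #11 pop 6: in=⊤ → 1 (no change)

Fixpoint:
  val[0] = 0
  val[1] = 0
  val[2] = 0
  val[3] = ⊤
  val[4] = ⊤
  val[5] = 3
  val[6] = 1
  val[7] = ⊤

1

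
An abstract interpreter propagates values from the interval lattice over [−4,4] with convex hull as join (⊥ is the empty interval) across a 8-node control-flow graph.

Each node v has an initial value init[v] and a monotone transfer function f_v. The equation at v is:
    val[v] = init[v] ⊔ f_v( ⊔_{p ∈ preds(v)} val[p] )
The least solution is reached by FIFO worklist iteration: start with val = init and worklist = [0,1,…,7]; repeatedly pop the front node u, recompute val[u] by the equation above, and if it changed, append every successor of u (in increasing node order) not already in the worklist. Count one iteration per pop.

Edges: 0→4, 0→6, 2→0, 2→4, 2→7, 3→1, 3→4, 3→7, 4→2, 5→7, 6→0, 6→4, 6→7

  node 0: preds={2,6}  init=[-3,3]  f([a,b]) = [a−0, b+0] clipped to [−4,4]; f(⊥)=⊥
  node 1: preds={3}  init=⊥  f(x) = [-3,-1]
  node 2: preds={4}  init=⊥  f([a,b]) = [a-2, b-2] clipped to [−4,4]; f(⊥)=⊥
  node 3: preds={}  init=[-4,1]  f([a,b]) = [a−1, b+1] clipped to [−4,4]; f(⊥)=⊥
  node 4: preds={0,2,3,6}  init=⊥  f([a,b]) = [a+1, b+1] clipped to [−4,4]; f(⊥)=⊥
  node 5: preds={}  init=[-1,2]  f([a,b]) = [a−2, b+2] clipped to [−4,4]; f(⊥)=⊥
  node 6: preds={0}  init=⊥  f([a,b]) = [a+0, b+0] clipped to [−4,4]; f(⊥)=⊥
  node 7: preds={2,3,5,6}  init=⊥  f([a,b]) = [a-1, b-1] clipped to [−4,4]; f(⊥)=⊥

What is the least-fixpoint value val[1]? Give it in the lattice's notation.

Worklist (16 pops):
  #1 pop 0: in=⊥ → [-3,3] (no change)
  #2 pop 1: in=[-4,1] → [-3,-1] (was ⊥); enqueue []
  #3 pop 2: in=⊥ → ⊥ (no change)
  #4 pop 3: in=⊥ → [-4,1] (no change)
  #5 pop 4: in=[-4,3] → [-3,4] (was ⊥); enqueue [2]
  #6 pop 5: in=⊥ → [-1,2] (no change)
  #7 pop 6: in=[-3,3] → [-3,3] (was ⊥); enqueue [0,4]
  #8 pop 7: in=[-4,3] → [-4,2] (was ⊥); enqueue []
  #9 pop 2: in=[-3,4] → [-4,2] (was ⊥); enqueue [7]
  #10 pop 0: in=[-4,3] → [-4,3] (was [-3,3]); enqueue [6]
  #11 pop 4: in=[-4,3] → [-3,4] (no change)
  #12 pop 7: in=[-4,3] → [-4,2] (no change)
  #13 pop 6: in=[-4,3] → [-4,3] (was [-3,3]); enqueue [0,4,7]
  #14 pop 0: in=[-4,3] → [-4,3] (no change)
  #15 pop 4: in=[-4,3] → [-3,4] (no change)
  #16 pop 7: in=[-4,3] → [-4,2] (no change)

Fixpoint:
  val[0] = [-4,3]
  val[1] = [-3,-1]
  val[2] = [-4,2]
  val[3] = [-4,1]
  val[4] = [-3,4]
  val[5] = [-1,2]
  val[6] = [-4,3]
  val[7] = [-4,2]

[-3,-1]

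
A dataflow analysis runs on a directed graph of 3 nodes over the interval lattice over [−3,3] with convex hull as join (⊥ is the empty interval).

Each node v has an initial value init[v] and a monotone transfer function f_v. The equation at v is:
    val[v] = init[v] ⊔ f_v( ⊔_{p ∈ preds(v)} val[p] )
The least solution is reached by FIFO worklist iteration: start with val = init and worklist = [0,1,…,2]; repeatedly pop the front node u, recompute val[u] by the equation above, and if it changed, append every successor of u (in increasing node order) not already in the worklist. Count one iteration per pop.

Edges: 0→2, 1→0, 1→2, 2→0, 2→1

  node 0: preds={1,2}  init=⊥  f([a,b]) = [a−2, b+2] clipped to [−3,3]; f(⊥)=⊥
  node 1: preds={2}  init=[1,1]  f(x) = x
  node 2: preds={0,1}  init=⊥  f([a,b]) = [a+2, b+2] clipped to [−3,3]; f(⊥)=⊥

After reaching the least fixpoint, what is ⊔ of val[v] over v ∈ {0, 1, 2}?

Iteration log — 7 steps:
  step 1. node 0  ⊔preds=[1,1]  new=[-1,3]  old=⊥  +wl: 
  step 2. node 1  ⊔preds=⊥  new=[1,1]  stable
  step 3. node 2  ⊔preds=[-1,3]  new=[1,3]  old=⊥  +wl: 0,1
  step 4. node 0  ⊔preds=[1,3]  new=[-1,3]  stable
  step 5. node 1  ⊔preds=[1,3]  new=[1,3]  old=[1,1]  +wl: 0,2
  step 6. node 0  ⊔preds=[1,3]  new=[-1,3]  stable
  step 7. node 2  ⊔preds=[-1,3]  new=[1,3]  stable

Least fixpoint reached:
  node 0: [-1,3]
  node 1: [1,3]
  node 2: [1,3]

[-1,3]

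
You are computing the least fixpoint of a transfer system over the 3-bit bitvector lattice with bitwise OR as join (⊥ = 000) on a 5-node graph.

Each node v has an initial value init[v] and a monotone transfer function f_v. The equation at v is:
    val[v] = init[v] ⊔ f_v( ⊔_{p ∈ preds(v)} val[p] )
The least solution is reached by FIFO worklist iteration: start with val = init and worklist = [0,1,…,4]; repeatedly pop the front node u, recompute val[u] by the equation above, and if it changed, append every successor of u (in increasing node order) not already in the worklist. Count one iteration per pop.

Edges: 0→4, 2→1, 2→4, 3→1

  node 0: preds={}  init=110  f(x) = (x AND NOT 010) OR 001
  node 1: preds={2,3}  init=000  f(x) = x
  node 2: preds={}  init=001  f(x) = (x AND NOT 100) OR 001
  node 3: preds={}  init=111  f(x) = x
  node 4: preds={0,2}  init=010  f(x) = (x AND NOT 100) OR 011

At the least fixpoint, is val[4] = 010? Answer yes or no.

no

Iteration log — 5 steps:
  step 1. node 0  ⊔preds=000  new=111  old=110  +wl: 
  step 2. node 1  ⊔preds=111  new=111  old=000  +wl: 
  step 3. node 2  ⊔preds=000  new=001  stable
  step 4. node 3  ⊔preds=000  new=111  stable
  step 5. node 4  ⊔preds=111  new=011  old=010  +wl: 

Least fixpoint reached:
  node 0: 111
  node 1: 111
  node 2: 001
  node 3: 111
  node 4: 011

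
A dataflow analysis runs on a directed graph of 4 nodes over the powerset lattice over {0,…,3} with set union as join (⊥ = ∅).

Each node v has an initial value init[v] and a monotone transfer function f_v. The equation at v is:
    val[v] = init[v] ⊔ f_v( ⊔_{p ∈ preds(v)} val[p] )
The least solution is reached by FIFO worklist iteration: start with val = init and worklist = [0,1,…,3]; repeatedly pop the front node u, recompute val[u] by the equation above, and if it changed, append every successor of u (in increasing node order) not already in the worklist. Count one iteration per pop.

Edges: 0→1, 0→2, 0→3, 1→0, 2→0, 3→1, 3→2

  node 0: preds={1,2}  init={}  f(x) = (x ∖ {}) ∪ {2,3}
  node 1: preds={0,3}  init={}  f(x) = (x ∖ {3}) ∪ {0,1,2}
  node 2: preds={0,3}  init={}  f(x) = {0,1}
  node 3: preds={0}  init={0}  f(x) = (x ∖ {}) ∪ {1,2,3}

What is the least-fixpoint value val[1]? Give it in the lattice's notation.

{0,1,2}

Trace (8 dequeues):
  [1] u=0 | in {} | out {2,3} | prev {} | push {}
  [2] u=1 | in {0,2,3} | out {0,1,2} | prev {} | push {0}
  [3] u=2 | in {0,2,3} | out {0,1} | prev {} | push {}
  [4] u=3 | in {2,3} | out {0,1,2,3} | prev {0} | push {1,2}
  [5] u=0 | in {0,1,2} | out {0,1,2,3} | prev {2,3} | push {3}
  [6] u=1 | in {0,1,2,3} | out {0,1,2} | ==
  [7] u=2 | in {0,1,2,3} | out {0,1} | ==
  [8] u=3 | in {0,1,2,3} | out {0,1,2,3} | ==

Converged values:
  [0] {0,1,2,3}
  [1] {0,1,2}
  [2] {0,1}
  [3] {0,1,2,3}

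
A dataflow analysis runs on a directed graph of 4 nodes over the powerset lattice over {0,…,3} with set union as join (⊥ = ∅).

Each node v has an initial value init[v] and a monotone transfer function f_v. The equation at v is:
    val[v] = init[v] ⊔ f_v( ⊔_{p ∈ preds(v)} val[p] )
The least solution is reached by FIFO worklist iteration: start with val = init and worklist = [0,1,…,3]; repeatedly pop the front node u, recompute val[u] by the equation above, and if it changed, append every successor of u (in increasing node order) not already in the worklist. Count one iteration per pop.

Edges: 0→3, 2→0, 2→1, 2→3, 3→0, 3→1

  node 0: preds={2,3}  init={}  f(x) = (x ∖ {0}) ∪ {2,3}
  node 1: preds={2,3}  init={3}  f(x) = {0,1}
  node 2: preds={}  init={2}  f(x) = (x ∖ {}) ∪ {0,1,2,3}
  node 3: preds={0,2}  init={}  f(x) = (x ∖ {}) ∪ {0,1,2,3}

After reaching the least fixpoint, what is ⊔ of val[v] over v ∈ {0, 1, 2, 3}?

{0,1,2,3}

Worklist (7 pops):
  #1 pop 0: in={2} → {2,3} (was {}); enqueue []
  #2 pop 1: in={2} → {0,1,3} (was {3}); enqueue []
  #3 pop 2: in={} → {0,1,2,3} (was {2}); enqueue [0,1]
  #4 pop 3: in={0,1,2,3} → {0,1,2,3} (was {}); enqueue []
  #5 pop 0: in={0,1,2,3} → {1,2,3} (was {2,3}); enqueue [3]
  #6 pop 1: in={0,1,2,3} → {0,1,3} (no change)
  #7 pop 3: in={0,1,2,3} → {0,1,2,3} (no change)

Fixpoint:
  val[0] = {1,2,3}
  val[1] = {0,1,3}
  val[2] = {0,1,2,3}
  val[3] = {0,1,2,3}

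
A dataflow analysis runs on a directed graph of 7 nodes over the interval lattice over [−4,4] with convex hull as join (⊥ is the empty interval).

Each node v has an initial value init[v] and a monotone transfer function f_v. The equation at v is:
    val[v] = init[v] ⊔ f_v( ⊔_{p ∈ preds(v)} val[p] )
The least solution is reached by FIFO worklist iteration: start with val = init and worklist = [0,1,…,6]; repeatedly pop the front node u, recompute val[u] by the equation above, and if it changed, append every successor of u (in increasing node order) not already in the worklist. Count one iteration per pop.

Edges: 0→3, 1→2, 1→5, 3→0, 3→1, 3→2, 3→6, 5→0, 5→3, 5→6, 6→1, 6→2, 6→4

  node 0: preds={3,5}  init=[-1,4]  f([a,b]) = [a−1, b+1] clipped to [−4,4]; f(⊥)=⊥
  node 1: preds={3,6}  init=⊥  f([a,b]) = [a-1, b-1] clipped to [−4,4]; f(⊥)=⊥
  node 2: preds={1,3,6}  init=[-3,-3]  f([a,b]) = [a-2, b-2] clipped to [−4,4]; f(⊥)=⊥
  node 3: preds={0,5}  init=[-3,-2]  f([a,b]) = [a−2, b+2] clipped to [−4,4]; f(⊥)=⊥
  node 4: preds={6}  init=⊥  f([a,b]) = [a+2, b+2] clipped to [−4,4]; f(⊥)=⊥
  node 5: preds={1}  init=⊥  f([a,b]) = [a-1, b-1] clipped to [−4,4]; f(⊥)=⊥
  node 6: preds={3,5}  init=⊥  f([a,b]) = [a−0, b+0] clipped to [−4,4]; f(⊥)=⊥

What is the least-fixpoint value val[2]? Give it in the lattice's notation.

Trace (16 dequeues):
  [1] u=0 | in [-3,-2] | out [-4,4] | prev [-1,4] | push {}
  [2] u=1 | in [-3,-2] | out [-4,-3] | prev ⊥ | push {}
  [3] u=2 | in [-4,-2] | out [-4,-3] | prev [-3,-3] | push {}
  [4] u=3 | in [-4,4] | out [-4,4] | prev [-3,-2] | push {0,1,2}
  [5] u=4 | in ⊥ | out ⊥ | ==
  [6] u=5 | in [-4,-3] | out [-4,-4] | prev ⊥ | push {3}
  [7] u=6 | in [-4,4] | out [-4,4] | prev ⊥ | push {4}
  [8] u=0 | in [-4,4] | out [-4,4] | ==
  [9] u=1 | in [-4,4] | out [-4,3] | prev [-4,-3] | push {5}
  [10] u=2 | in [-4,4] | out [-4,2] | prev [-4,-3] | push {}
  [11] u=3 | in [-4,4] | out [-4,4] | ==
  [12] u=4 | in [-4,4] | out [-2,4] | prev ⊥ | push {}
  [13] u=5 | in [-4,3] | out [-4,2] | prev [-4,-4] | push {0,3,6}
  [14] u=0 | in [-4,4] | out [-4,4] | ==
  [15] u=3 | in [-4,4] | out [-4,4] | ==
  [16] u=6 | in [-4,4] | out [-4,4] | ==

Converged values:
  [0] [-4,4]
  [1] [-4,3]
  [2] [-4,2]
  [3] [-4,4]
  [4] [-2,4]
  [5] [-4,2]
  [6] [-4,4]

[-4,2]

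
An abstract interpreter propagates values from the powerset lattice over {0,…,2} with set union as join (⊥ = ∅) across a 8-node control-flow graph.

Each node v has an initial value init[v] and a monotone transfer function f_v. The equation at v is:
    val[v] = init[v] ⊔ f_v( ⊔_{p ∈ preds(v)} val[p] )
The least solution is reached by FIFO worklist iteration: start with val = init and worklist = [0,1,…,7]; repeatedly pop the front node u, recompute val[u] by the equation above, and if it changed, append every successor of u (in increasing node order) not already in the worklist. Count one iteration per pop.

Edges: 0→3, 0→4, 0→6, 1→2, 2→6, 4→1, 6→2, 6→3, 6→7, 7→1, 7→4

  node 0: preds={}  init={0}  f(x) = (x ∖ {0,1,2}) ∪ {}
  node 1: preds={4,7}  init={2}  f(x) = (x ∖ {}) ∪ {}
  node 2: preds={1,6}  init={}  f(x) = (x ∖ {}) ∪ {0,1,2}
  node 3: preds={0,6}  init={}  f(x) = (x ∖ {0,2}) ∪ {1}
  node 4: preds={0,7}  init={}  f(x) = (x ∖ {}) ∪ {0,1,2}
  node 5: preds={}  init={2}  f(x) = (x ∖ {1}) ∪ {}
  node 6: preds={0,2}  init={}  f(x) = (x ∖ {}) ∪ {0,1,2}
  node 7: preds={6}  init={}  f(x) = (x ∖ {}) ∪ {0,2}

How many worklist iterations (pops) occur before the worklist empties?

12

Trace (12 dequeues):
  [1] u=0 | in {} | out {0} | ==
  [2] u=1 | in {} | out {2} | ==
  [3] u=2 | in {2} | out {0,1,2} | prev {} | push {}
  [4] u=3 | in {0} | out {1} | prev {} | push {}
  [5] u=4 | in {0} | out {0,1,2} | prev {} | push {1}
  [6] u=5 | in {} | out {2} | ==
  [7] u=6 | in {0,1,2} | out {0,1,2} | prev {} | push {2,3}
  [8] u=7 | in {0,1,2} | out {0,1,2} | prev {} | push {4}
  [9] u=1 | in {0,1,2} | out {0,1,2} | prev {2} | push {}
  [10] u=2 | in {0,1,2} | out {0,1,2} | ==
  [11] u=3 | in {0,1,2} | out {1} | ==
  [12] u=4 | in {0,1,2} | out {0,1,2} | ==

Converged values:
  [0] {0}
  [1] {0,1,2}
  [2] {0,1,2}
  [3] {1}
  [4] {0,1,2}
  [5] {2}
  [6] {0,1,2}
  [7] {0,1,2}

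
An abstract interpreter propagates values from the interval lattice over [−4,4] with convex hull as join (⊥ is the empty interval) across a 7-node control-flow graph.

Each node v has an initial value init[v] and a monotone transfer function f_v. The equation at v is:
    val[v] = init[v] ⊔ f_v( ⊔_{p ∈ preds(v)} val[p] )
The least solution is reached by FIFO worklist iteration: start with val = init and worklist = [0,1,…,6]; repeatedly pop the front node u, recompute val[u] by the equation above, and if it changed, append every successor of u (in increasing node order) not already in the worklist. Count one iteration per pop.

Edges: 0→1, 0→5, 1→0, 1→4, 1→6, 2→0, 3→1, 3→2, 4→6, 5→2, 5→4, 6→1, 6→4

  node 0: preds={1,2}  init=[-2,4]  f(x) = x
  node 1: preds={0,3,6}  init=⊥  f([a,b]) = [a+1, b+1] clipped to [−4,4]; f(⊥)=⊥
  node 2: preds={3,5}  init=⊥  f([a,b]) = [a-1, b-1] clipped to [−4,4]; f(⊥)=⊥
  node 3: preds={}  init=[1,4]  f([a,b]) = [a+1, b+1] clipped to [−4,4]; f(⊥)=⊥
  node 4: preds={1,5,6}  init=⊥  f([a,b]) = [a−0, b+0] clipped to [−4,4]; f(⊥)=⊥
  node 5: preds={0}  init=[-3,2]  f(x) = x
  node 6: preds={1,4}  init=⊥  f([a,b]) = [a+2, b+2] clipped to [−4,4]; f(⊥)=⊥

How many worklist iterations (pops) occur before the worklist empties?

18

Trace (18 dequeues):
  [1] u=0 | in ⊥ | out [-2,4] | ==
  [2] u=1 | in [-2,4] | out [-1,4] | prev ⊥ | push {0}
  [3] u=2 | in [-3,4] | out [-4,3] | prev ⊥ | push {}
  [4] u=3 | in ⊥ | out [1,4] | ==
  [5] u=4 | in [-3,4] | out [-3,4] | prev ⊥ | push {}
  [6] u=5 | in [-2,4] | out [-3,4] | prev [-3,2] | push {2,4}
  [7] u=6 | in [-3,4] | out [-1,4] | prev ⊥ | push {1}
  [8] u=0 | in [-4,4] | out [-4,4] | prev [-2,4] | push {5}
  [9] u=2 | in [-3,4] | out [-4,3] | ==
  [10] u=4 | in [-3,4] | out [-3,4] | ==
  [11] u=1 | in [-4,4] | out [-3,4] | prev [-1,4] | push {0,4,6}
  [12] u=5 | in [-4,4] | out [-4,4] | prev [-3,4] | push {2}
  [13] u=0 | in [-4,4] | out [-4,4] | ==
  [14] u=4 | in [-4,4] | out [-4,4] | prev [-3,4] | push {}
  [15] u=6 | in [-4,4] | out [-2,4] | prev [-1,4] | push {1,4}
  [16] u=2 | in [-4,4] | out [-4,3] | ==
  [17] u=1 | in [-4,4] | out [-3,4] | ==
  [18] u=4 | in [-4,4] | out [-4,4] | ==

Converged values:
  [0] [-4,4]
  [1] [-3,4]
  [2] [-4,3]
  [3] [1,4]
  [4] [-4,4]
  [5] [-4,4]
  [6] [-2,4]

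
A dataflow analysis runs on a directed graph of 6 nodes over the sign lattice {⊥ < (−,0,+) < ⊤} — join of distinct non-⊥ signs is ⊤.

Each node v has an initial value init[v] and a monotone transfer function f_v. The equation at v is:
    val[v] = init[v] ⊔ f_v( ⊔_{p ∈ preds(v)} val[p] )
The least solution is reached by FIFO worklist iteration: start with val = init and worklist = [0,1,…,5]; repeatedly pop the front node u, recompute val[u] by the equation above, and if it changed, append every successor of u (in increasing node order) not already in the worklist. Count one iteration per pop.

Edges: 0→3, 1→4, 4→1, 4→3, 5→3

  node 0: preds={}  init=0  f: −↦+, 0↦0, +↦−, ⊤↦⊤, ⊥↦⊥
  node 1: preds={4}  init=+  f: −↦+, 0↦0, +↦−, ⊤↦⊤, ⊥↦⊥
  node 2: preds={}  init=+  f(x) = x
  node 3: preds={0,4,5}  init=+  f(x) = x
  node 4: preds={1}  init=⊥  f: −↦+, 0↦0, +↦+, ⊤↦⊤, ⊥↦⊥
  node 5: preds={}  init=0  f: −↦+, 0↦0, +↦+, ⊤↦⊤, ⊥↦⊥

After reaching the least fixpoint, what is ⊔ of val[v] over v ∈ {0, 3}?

⊤

Worklist (11 pops):
  #1 pop 0: in=⊥ → 0 (no change)
  #2 pop 1: in=⊥ → + (no change)
  #3 pop 2: in=⊥ → + (no change)
  #4 pop 3: in=0 → ⊤ (was +); enqueue []
  #5 pop 4: in=+ → + (was ⊥); enqueue [1,3]
  #6 pop 5: in=⊥ → 0 (no change)
  #7 pop 1: in=+ → ⊤ (was +); enqueue [4]
  #8 pop 3: in=⊤ → ⊤ (no change)
  #9 pop 4: in=⊤ → ⊤ (was +); enqueue [1,3]
  #10 pop 1: in=⊤ → ⊤ (no change)
  #11 pop 3: in=⊤ → ⊤ (no change)

Fixpoint:
  val[0] = 0
  val[1] = ⊤
  val[2] = +
  val[3] = ⊤
  val[4] = ⊤
  val[5] = 0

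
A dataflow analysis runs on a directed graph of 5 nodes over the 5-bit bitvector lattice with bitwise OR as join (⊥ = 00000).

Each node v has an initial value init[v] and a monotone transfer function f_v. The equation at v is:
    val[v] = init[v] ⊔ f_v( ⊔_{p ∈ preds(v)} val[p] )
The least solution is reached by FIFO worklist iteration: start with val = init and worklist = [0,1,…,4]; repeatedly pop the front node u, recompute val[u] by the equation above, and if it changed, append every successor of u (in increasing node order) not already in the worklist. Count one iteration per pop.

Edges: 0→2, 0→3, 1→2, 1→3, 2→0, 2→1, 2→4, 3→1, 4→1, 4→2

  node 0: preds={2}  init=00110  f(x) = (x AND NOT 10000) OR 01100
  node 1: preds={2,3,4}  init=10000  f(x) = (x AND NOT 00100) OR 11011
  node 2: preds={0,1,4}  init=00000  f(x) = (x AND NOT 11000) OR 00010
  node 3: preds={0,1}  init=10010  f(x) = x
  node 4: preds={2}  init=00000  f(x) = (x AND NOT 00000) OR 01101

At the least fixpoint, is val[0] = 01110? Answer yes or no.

Iteration log — 9 steps:
  step 1. node 0  ⊔preds=00000  new=01110  old=00110  +wl: 
  step 2. node 1  ⊔preds=10010  new=11011  old=10000  +wl: 
  step 3. node 2  ⊔preds=11111  new=00111  old=00000  +wl: 0,1
  step 4. node 3  ⊔preds=11111  new=11111  old=10010  +wl: 
  step 5. node 4  ⊔preds=00111  new=01111  old=00000  +wl: 2
  step 6. node 0  ⊔preds=00111  new=01111  old=01110  +wl: 3
  step 7. node 1  ⊔preds=11111  new=11011  stable
  step 8. node 2  ⊔preds=11111  new=00111  stable
  step 9. node 3  ⊔preds=11111  new=11111  stable

Least fixpoint reached:
  node 0: 01111
  node 1: 11011
  node 2: 00111
  node 3: 11111
  node 4: 01111

no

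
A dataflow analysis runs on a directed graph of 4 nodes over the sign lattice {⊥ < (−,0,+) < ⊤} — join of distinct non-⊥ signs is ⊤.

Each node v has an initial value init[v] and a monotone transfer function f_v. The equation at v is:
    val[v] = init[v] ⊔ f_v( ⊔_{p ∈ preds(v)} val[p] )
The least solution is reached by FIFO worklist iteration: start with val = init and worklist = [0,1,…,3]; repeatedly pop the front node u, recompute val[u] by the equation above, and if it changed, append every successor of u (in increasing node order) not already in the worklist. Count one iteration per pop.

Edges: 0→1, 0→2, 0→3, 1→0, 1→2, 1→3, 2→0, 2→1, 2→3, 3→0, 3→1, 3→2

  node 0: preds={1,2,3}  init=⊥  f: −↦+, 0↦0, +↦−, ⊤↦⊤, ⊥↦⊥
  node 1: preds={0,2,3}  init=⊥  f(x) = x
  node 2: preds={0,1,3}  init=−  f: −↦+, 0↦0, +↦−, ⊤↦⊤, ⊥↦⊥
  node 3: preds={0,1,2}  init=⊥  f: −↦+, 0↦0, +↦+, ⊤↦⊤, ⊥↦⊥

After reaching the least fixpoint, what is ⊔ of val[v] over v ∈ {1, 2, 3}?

Trace (8 dequeues):
  [1] u=0 | in − | out + | prev ⊥ | push {}
  [2] u=1 | in ⊤ | out ⊤ | prev ⊥ | push {0}
  [3] u=2 | in ⊤ | out ⊤ | prev − | push {1}
  [4] u=3 | in ⊤ | out ⊤ | prev ⊥ | push {2}
  [5] u=0 | in ⊤ | out ⊤ | prev + | push {3}
  [6] u=1 | in ⊤ | out ⊤ | ==
  [7] u=2 | in ⊤ | out ⊤ | ==
  [8] u=3 | in ⊤ | out ⊤ | ==

Converged values:
  [0] ⊤
  [1] ⊤
  [2] ⊤
  [3] ⊤

⊤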